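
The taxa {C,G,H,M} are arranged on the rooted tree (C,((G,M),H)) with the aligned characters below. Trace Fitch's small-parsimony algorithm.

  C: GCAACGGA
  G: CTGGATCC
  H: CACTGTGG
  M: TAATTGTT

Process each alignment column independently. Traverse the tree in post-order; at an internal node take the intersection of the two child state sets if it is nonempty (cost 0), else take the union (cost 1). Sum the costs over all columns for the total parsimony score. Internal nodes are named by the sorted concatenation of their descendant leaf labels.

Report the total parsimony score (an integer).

18

site 0, node GM: G={C} ∪ M={T} → {C,T} (+1)
site 0, node GHM: GM={C,T} ∩ H={C} → {C} (+0)
site 0, node CGHM: C={G} ∪ GHM={C} → {C,G} (+1)
site 1, node GM: G={T} ∪ M={A} → {A,T} (+1)
site 1, node GHM: GM={A,T} ∩ H={A} → {A} (+0)
site 1, node CGHM: C={C} ∪ GHM={A} → {A,C} (+1)
site 2, node GM: G={G} ∪ M={A} → {A,G} (+1)
site 2, node GHM: GM={A,G} ∪ H={C} → {A,C,G} (+1)
site 2, node CGHM: C={A} ∩ GHM={A,C,G} → {A} (+0)
site 3, node GM: G={G} ∪ M={T} → {G,T} (+1)
site 3, node GHM: GM={G,T} ∩ H={T} → {T} (+0)
site 3, node CGHM: C={A} ∪ GHM={T} → {A,T} (+1)
site 4, node GM: G={A} ∪ M={T} → {A,T} (+1)
site 4, node GHM: GM={A,T} ∪ H={G} → {A,G,T} (+1)
site 4, node CGHM: C={C} ∪ GHM={A,G,T} → {A,C,G,T} (+1)
site 5, node GM: G={T} ∪ M={G} → {G,T} (+1)
site 5, node GHM: GM={G,T} ∩ H={T} → {T} (+0)
site 5, node CGHM: C={G} ∪ GHM={T} → {G,T} (+1)
site 6, node GM: G={C} ∪ M={T} → {C,T} (+1)
site 6, node GHM: GM={C,T} ∪ H={G} → {C,G,T} (+1)
site 6, node CGHM: C={G} ∩ GHM={C,G,T} → {G} (+0)
site 7, node GM: G={C} ∪ M={T} → {C,T} (+1)
site 7, node GHM: GM={C,T} ∪ H={G} → {C,G,T} (+1)
site 7, node CGHM: C={A} ∪ GHM={C,G,T} → {A,C,G,T} (+1)
per-site changes: [2, 2, 2, 2, 3, 2, 2, 3]; total = 18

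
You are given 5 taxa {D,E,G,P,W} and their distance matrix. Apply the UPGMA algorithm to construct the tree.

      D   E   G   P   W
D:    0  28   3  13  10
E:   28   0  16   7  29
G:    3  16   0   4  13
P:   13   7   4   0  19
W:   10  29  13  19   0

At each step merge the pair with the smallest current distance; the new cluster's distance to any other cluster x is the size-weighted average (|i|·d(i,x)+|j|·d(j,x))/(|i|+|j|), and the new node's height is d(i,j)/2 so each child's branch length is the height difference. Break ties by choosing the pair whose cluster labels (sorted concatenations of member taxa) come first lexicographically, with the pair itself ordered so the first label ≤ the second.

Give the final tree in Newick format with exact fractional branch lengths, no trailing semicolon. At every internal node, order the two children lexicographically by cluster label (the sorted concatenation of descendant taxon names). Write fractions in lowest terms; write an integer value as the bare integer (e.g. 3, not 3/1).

iteration 1: select D,G (d=3); attach at lengths (3/2, 3/2); label the merged cluster DG
  updated: d(DG,E)=22, d(DG,P)=17/2, d(DG,W)=23/2
iteration 2: select E,P (d=7); attach at lengths (7/2, 7/2); label the merged cluster EP
  updated: d(DG,EP)=61/4, d(EP,W)=24
iteration 3: select DG,W (d=23/2); attach at lengths (17/4, 23/4); label the merged cluster DGW
  updated: d(DGW,EP)=109/6
iteration 4: select DGW,EP (d=109/6); attach at lengths (10/3, 67/12); label the merged cluster DEGPW
final tree: (((D:3/2,G:3/2):17/4,W:23/4):10/3,(E:7/2,P:7/2):67/12)
total length: 347/12

(((D:3/2,G:3/2):17/4,W:23/4):10/3,(E:7/2,P:7/2):67/12)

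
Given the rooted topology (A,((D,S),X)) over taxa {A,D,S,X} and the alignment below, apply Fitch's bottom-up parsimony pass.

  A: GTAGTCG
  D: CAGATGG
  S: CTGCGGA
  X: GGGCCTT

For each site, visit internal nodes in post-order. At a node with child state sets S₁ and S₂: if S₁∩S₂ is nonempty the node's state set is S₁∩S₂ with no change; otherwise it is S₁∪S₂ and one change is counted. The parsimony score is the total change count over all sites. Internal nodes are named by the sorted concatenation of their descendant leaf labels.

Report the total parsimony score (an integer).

DS@0: {C} ∩ {C} = {C} (intersection, +0)
DSX@0: {C} ∪ {G} = {C,G} (union, +1)
ADSX@0: {G} ∩ {C,G} = {G} (intersection, +0)
DS@1: {A} ∪ {T} = {A,T} (union, +1)
DSX@1: {A,T} ∪ {G} = {A,G,T} (union, +1)
ADSX@1: {T} ∩ {A,G,T} = {T} (intersection, +0)
DS@2: {G} ∩ {G} = {G} (intersection, +0)
DSX@2: {G} ∩ {G} = {G} (intersection, +0)
ADSX@2: {A} ∪ {G} = {A,G} (union, +1)
DS@3: {A} ∪ {C} = {A,C} (union, +1)
DSX@3: {A,C} ∩ {C} = {C} (intersection, +0)
ADSX@3: {G} ∪ {C} = {C,G} (union, +1)
DS@4: {T} ∪ {G} = {G,T} (union, +1)
DSX@4: {G,T} ∪ {C} = {C,G,T} (union, +1)
ADSX@4: {T} ∩ {C,G,T} = {T} (intersection, +0)
DS@5: {G} ∩ {G} = {G} (intersection, +0)
DSX@5: {G} ∪ {T} = {G,T} (union, +1)
ADSX@5: {C} ∪ {G,T} = {C,G,T} (union, +1)
DS@6: {G} ∪ {A} = {A,G} (union, +1)
DSX@6: {A,G} ∪ {T} = {A,G,T} (union, +1)
ADSX@6: {G} ∩ {A,G,T} = {G} (intersection, +0)
per-site changes: [1, 2, 1, 2, 2, 2, 2]; total = 12

12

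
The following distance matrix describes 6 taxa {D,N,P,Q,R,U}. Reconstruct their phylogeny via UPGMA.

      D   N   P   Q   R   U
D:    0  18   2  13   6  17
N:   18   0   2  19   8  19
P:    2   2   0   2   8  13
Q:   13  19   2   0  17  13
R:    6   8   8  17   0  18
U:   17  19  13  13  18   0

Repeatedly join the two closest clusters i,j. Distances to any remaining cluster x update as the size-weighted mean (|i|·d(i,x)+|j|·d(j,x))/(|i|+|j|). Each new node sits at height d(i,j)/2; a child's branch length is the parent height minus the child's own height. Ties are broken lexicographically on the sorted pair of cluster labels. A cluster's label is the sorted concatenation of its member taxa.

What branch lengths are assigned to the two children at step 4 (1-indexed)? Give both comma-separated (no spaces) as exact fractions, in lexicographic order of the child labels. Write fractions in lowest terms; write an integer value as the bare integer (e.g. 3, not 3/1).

step 1: merge (D,P) at d=2; branch lengths D→1, P→1; new cluster DP
  updated: d(DP,N)=10, d(DP,Q)=15/2, d(DP,R)=7, d(DP,U)=15
step 2: merge (DP,R) at d=7; branch lengths DP→5/2, R→7/2; new cluster DPR
  updated: d(DPR,N)=28/3, d(DPR,Q)=32/3, d(DPR,U)=16
step 3: merge (DPR,N) at d=28/3; branch lengths DPR→7/6, N→14/3; new cluster DNPR
  updated: d(DNPR,Q)=51/4, d(DNPR,U)=67/4
step 4: merge (DNPR,Q) at d=51/4; branch lengths DNPR→41/24, Q→51/8; new cluster DNPQR
  updated: d(DNPQR,U)=16
step 5: merge (DNPQR,U) at d=16; branch lengths DNPQR→13/8, U→8; new cluster DNPQRU
final tree: (((((D:1,P:1):5/2,R:7/2):7/6,N:14/3):41/24,Q:51/8):13/8,U:8)
total length: 757/24

41/24,51/8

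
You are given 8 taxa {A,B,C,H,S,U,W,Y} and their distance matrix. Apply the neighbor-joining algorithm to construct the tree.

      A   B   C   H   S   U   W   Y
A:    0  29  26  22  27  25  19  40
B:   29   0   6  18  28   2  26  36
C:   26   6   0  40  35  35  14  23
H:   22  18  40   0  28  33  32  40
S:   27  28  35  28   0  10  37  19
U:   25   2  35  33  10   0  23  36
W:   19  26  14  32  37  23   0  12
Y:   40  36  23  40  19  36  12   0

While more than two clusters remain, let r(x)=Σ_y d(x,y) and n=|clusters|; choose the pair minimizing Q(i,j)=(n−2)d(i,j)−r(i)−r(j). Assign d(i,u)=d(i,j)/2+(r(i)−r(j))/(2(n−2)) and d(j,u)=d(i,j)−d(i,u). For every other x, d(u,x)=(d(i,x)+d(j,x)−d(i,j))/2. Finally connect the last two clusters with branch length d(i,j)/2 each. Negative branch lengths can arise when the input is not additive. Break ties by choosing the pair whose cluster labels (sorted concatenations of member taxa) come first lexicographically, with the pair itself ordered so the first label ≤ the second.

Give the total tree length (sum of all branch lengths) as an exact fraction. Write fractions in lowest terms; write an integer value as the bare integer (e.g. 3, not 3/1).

step 1: merge (B,U) at d=2, Q=-297; branch lengths B→-7/12, U→31/12; new cluster BU
  updated: d(A,BU)=26, d(BU,C)=39/2, d(BU,H)=49/2, d(BU,S)=18, d(BU,W)=47/2, d(BU,Y)=35
step 2: merge (W,Y) at d=12, Q=-493/2; branch lengths W→57/20, Y→183/20; new cluster WY
  updated: d(A,WY)=47/2, d(BU,WY)=93/4, d(C,WY)=25/2, d(H,WY)=30, d(S,WY)=22
step 3: merge (C,WY) at d=25/2, Q=-777/4; branch lengths C→287/32, WY→113/32; new cluster CWY
  updated: d(A,CWY)=37/2, d(BU,CWY)=121/8, d(CWY,H)=115/4, d(CWY,S)=89/4
step 4: merge (A,H) at d=22, Q=-523/4; branch lengths A→75/8, H→101/8; new cluster AH
  updated: d(AH,BU)=57/4, d(AH,CWY)=101/8, d(AH,S)=33/2
step 5: merge (AH,CWY) at d=101/8, Q=-545/8; branch lengths AH→149/32, CWY→255/32; new cluster ACHWY
  updated: d(ACHWY,BU)=67/8, d(ACHWY,S)=209/16
step 6: merge (ACHWY,BU) at d=67/8, Q=-631/16; branch lengths ACHWY→55/32, BU→213/32; new cluster ABCHUWY
  updated: d(ABCHUWY,S)=363/32
step 7: merge (ABCHUWY,S) at d=363/32; branch lengths ABCHUWY→363/64, S→363/64; new cluster ABCHSUWY
final tree: ((((A:75/8,H:101/8):149/32,(C:287/32,(W:57/20,Y:183/20):113/32):255/32):55/32,(B:-7/12,U:31/12):213/32):363/64,S:363/64)
total length: 2587/32

2587/32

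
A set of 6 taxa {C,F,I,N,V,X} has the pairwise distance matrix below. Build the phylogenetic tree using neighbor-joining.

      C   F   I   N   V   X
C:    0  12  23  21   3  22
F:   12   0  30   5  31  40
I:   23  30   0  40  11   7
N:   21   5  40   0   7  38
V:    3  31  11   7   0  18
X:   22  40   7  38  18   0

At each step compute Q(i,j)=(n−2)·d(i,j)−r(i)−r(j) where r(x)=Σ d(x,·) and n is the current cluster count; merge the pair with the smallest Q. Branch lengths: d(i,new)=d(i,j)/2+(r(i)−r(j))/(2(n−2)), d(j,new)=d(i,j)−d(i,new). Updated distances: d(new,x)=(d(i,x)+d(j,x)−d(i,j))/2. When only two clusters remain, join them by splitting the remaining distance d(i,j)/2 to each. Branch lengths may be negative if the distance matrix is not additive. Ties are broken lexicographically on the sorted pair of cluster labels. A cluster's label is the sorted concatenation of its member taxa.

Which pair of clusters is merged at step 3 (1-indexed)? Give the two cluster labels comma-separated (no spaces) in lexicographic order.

1. join F+N (d=5, Q=-209) ⇒ FN; edges |F|=27/8, |N|=13/8
  updated: d(C,FN)=14, d(FN,I)=65/2, d(FN,V)=33/2, d(FN,X)=73/2
2. join I+X (d=7, Q=-136) ⇒ IX; edges |I|=11/6, |X|=31/6
  updated: d(C,IX)=19, d(FN,IX)=31, d(IX,V)=11
3. join C+FN (d=14, Q=-139/2) ⇒ CFN; edges |C|=5/8, |FN|=107/8
  updated: d(CFN,IX)=18, d(CFN,V)=11/4
4. join CFN+IX (d=18, Q=-127/4) ⇒ CFINX; edges |CFN|=39/8, |IX|=105/8
  updated: d(CFINX,V)=-17/8
5. join CFINX+V (d=-17/8) ⇒ CFINVX; edges |CFINX|=-17/16, |V|=-17/16
final tree: (((C:5/8,(F:27/8,N:13/8):107/8):39/8,(I:11/6,X:31/6):105/8):-17/16,V:-17/16)
total length: 335/8

C,FN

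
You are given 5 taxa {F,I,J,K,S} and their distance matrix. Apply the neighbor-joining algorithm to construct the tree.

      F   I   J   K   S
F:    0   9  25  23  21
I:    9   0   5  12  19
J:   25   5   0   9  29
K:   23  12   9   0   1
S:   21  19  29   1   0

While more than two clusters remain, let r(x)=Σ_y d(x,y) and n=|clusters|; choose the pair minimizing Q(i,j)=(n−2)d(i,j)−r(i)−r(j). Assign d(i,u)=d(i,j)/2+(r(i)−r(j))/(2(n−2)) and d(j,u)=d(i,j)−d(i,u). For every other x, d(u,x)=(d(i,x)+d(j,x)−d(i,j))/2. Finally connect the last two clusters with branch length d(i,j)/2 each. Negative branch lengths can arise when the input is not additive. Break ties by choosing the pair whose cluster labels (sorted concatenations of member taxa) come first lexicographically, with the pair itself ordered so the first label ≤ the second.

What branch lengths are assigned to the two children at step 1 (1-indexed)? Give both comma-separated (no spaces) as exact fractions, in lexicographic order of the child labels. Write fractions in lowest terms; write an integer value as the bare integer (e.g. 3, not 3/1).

-11/3,14/3

1. join K+S (d=1, Q=-112) ⇒ KS; edges |K|=-11/3, |S|=14/3
  updated: d(F,KS)=43/2, d(I,KS)=15, d(J,KS)=37/2
2. join F+KS (d=43/2, Q=-135/2) ⇒ FKS; edges |F|=87/8, |KS|=85/8
  updated: d(FKS,I)=5/4, d(FKS,J)=11
3. join FKS+I (d=5/4, Q=-69/4) ⇒ FIKS; edges |FKS|=29/8, |I|=-19/8
  updated: d(FIKS,J)=59/8
4. join FIKS+J (d=59/8) ⇒ FIJKS; edges |FIKS|=59/16, |J|=59/16
final tree: (((F:87/8,(K:-11/3,S:14/3):85/8):29/8,I:-19/8):59/16,J:59/16)
total length: 249/8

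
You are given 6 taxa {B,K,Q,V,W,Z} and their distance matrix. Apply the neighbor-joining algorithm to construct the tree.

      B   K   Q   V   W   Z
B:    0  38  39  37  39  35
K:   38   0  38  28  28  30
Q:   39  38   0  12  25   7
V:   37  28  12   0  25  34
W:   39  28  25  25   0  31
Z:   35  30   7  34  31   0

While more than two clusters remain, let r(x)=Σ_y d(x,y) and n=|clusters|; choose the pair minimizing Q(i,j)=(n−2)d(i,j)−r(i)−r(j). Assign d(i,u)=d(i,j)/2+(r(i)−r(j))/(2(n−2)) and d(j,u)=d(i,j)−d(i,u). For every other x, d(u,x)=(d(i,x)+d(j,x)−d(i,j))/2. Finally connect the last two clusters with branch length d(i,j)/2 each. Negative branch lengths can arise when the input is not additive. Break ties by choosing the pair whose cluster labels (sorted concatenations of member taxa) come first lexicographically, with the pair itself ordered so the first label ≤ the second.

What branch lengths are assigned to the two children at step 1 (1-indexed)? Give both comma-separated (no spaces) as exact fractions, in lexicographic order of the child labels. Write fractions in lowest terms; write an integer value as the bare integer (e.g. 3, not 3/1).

iteration 1: select Q,Z (d=7, Q=-230); attach at lengths (3/2, 11/2); label the merged cluster QZ
  updated: d(B,QZ)=67/2, d(K,QZ)=61/2, d(QZ,V)=39/2, d(QZ,W)=49/2
iteration 2: select QZ,V (d=39/2, Q=-159); attach at lengths (19/2, 10); label the merged cluster QVZ
  updated: d(B,QVZ)=51/2, d(K,QVZ)=39/2, d(QVZ,W)=15
iteration 3: select B,K (d=38, Q=-112); attach at lengths (93/4, 59/4); label the merged cluster BK
  updated: d(BK,QVZ)=7/2, d(BK,W)=29/2
iteration 4: select BK,QVZ (d=7/2, Q=-33); attach at lengths (3/2, 2); label the merged cluster BKQVZ
  updated: d(BKQVZ,W)=13
iteration 5: select BKQVZ,W (d=13); attach at lengths (13/2, 13/2); label the merged cluster BKQVWZ
final tree: (((B:93/4,K:59/4):3/2,((Q:3/2,Z:11/2):19/2,V:10):2):13/2,W:13/2)
total length: 81

3/2,11/2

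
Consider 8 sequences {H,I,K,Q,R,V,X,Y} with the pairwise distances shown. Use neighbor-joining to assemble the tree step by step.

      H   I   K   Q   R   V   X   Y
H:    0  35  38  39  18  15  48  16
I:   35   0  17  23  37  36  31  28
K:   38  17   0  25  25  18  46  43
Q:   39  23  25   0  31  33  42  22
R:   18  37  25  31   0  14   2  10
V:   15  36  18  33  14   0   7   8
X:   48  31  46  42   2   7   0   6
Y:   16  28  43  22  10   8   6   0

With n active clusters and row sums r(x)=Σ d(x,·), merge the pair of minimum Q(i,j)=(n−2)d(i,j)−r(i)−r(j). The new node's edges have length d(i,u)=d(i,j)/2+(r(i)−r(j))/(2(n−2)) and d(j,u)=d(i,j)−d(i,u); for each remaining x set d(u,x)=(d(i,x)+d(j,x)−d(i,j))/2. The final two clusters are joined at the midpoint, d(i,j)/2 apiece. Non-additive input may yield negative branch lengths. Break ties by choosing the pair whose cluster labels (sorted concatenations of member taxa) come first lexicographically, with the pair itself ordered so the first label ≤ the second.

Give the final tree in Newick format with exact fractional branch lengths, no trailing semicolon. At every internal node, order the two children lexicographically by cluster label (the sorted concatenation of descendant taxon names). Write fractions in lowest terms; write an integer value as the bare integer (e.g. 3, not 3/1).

(((H:845/64,((I:97/12,K:107/12):73/20,Q:237/20):803/64):123/64,((R:-81/32,X:145/32):355/48,Y:-19/48):227/64):109/128,V:109/128)

step 1: merge (I,K) at d=17, Q=-317; branch lengths I→97/12, K→107/12; new cluster IK
  updated: d(H,IK)=28, d(IK,Q)=31/2, d(IK,R)=45/2, d(IK,V)=37/2, d(IK,X)=30, d(IK,Y)=27
step 2: merge (IK,Q) at d=31/2, Q=-493/2; branch lengths IK→73/20, Q→237/20; new cluster IKQ
  updated: d(H,IKQ)=103/4, d(IKQ,R)=19, d(IKQ,V)=18, d(IKQ,X)=113/4, d(IKQ,Y)=67/4
step 3: merge (R,X) at d=2, Q=-585/4; branch lengths R→-81/32, X→145/32; new cluster RX
  updated: d(H,RX)=32, d(IKQ,RX)=181/8, d(RX,V)=19/2, d(RX,Y)=7
step 4: merge (RX,Y) at d=7, Q=-783/8; branch lengths RX→355/48, Y→-19/48; new cluster RXY
  updated: d(H,RXY)=41/2, d(IKQ,RXY)=259/16, d(RXY,V)=21/4
step 5: merge (H,IKQ) at d=103/4, Q=-1115/16; branch lengths H→845/64, IKQ→803/64; new cluster HIKQ
  updated: d(HIKQ,RXY)=175/32, d(HIKQ,V)=29/8
step 6: merge (HIKQ,RXY) at d=175/32, Q=-459/32; branch lengths HIKQ→123/64, RXY→227/64; new cluster HIKQRXY
  updated: d(HIKQRXY,V)=109/64
step 7: merge (HIKQRXY,V) at d=109/64; branch lengths HIKQRXY→109/128, V→109/128; new cluster HIKQRVXY
final tree: (((H:845/64,((I:97/12,K:107/12):73/20,Q:237/20):803/64):123/64,((R:-81/32,X:145/32):355/48,Y:-19/48):227/64):109/128,V:109/128)
total length: 4763/64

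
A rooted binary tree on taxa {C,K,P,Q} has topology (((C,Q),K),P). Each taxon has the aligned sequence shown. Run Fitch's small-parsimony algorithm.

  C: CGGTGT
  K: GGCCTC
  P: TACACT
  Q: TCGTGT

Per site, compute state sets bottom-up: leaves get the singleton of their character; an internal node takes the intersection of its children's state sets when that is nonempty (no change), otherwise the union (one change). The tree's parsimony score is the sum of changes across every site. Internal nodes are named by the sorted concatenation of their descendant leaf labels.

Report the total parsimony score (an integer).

[col 0] CQ: children C:{C}, Q:{T} ∪→ {C,T}; cost 1
[col 0] CKQ: children CQ:{C,T}, K:{G} ∪→ {C,G,T}; cost 1
[col 0] CKPQ: children CKQ:{C,G,T}, P:{T} ∩→ {T}; cost 0
[col 1] CQ: children C:{G}, Q:{C} ∪→ {C,G}; cost 1
[col 1] CKQ: children CQ:{C,G}, K:{G} ∩→ {G}; cost 0
[col 1] CKPQ: children CKQ:{G}, P:{A} ∪→ {A,G}; cost 1
[col 2] CQ: children C:{G}, Q:{G} ∩→ {G}; cost 0
[col 2] CKQ: children CQ:{G}, K:{C} ∪→ {C,G}; cost 1
[col 2] CKPQ: children CKQ:{C,G}, P:{C} ∩→ {C}; cost 0
[col 3] CQ: children C:{T}, Q:{T} ∩→ {T}; cost 0
[col 3] CKQ: children CQ:{T}, K:{C} ∪→ {C,T}; cost 1
[col 3] CKPQ: children CKQ:{C,T}, P:{A} ∪→ {A,C,T}; cost 1
[col 4] CQ: children C:{G}, Q:{G} ∩→ {G}; cost 0
[col 4] CKQ: children CQ:{G}, K:{T} ∪→ {G,T}; cost 1
[col 4] CKPQ: children CKQ:{G,T}, P:{C} ∪→ {C,G,T}; cost 1
[col 5] CQ: children C:{T}, Q:{T} ∩→ {T}; cost 0
[col 5] CKQ: children CQ:{T}, K:{C} ∪→ {C,T}; cost 1
[col 5] CKPQ: children CKQ:{C,T}, P:{T} ∩→ {T}; cost 0
per-site changes: [2, 2, 1, 2, 2, 1]; total = 10

10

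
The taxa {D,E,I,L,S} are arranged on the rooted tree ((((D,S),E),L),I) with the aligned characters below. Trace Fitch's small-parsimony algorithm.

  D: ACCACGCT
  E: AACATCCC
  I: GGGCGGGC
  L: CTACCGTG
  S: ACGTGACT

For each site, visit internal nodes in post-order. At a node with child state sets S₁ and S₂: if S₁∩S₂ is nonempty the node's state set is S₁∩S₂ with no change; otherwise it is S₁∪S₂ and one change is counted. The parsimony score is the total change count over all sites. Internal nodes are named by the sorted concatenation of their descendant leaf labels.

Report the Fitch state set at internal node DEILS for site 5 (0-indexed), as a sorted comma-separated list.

G

DS@0: {A} ∩ {A} = {A} (intersection, +0)
DES@0: {A} ∩ {A} = {A} (intersection, +0)
DELS@0: {A} ∪ {C} = {A,C} (union, +1)
DEILS@0: {A,C} ∪ {G} = {A,C,G} (union, +1)
DS@1: {C} ∩ {C} = {C} (intersection, +0)
DES@1: {C} ∪ {A} = {A,C} (union, +1)
DELS@1: {A,C} ∪ {T} = {A,C,T} (union, +1)
DEILS@1: {A,C,T} ∪ {G} = {A,C,G,T} (union, +1)
DS@2: {C} ∪ {G} = {C,G} (union, +1)
DES@2: {C,G} ∩ {C} = {C} (intersection, +0)
DELS@2: {C} ∪ {A} = {A,C} (union, +1)
DEILS@2: {A,C} ∪ {G} = {A,C,G} (union, +1)
DS@3: {A} ∪ {T} = {A,T} (union, +1)
DES@3: {A,T} ∩ {A} = {A} (intersection, +0)
DELS@3: {A} ∪ {C} = {A,C} (union, +1)
DEILS@3: {A,C} ∩ {C} = {C} (intersection, +0)
DS@4: {C} ∪ {G} = {C,G} (union, +1)
DES@4: {C,G} ∪ {T} = {C,G,T} (union, +1)
DELS@4: {C,G,T} ∩ {C} = {C} (intersection, +0)
DEILS@4: {C} ∪ {G} = {C,G} (union, +1)
DS@5: {G} ∪ {A} = {A,G} (union, +1)
DES@5: {A,G} ∪ {C} = {A,C,G} (union, +1)
DELS@5: {A,C,G} ∩ {G} = {G} (intersection, +0)
DEILS@5: {G} ∩ {G} = {G} (intersection, +0)
DS@6: {C} ∩ {C} = {C} (intersection, +0)
DES@6: {C} ∩ {C} = {C} (intersection, +0)
DELS@6: {C} ∪ {T} = {C,T} (union, +1)
DEILS@6: {C,T} ∪ {G} = {C,G,T} (union, +1)
DS@7: {T} ∩ {T} = {T} (intersection, +0)
DES@7: {T} ∪ {C} = {C,T} (union, +1)
DELS@7: {C,T} ∪ {G} = {C,G,T} (union, +1)
DEILS@7: {C,G,T} ∩ {C} = {C} (intersection, +0)
per-site changes: [2, 3, 3, 2, 3, 2, 2, 2]; total = 19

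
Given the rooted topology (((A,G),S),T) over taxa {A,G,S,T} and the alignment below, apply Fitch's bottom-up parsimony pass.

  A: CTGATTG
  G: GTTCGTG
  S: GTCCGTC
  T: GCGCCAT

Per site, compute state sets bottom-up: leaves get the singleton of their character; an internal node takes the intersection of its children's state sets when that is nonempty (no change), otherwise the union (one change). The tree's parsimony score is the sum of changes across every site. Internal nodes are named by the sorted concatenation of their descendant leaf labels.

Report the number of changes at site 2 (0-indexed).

AG@0: {C} ∪ {G} = {C,G} (union, +1)
AGS@0: {C,G} ∩ {G} = {G} (intersection, +0)
AGST@0: {G} ∩ {G} = {G} (intersection, +0)
AG@1: {T} ∩ {T} = {T} (intersection, +0)
AGS@1: {T} ∩ {T} = {T} (intersection, +0)
AGST@1: {T} ∪ {C} = {C,T} (union, +1)
AG@2: {G} ∪ {T} = {G,T} (union, +1)
AGS@2: {G,T} ∪ {C} = {C,G,T} (union, +1)
AGST@2: {C,G,T} ∩ {G} = {G} (intersection, +0)
AG@3: {A} ∪ {C} = {A,C} (union, +1)
AGS@3: {A,C} ∩ {C} = {C} (intersection, +0)
AGST@3: {C} ∩ {C} = {C} (intersection, +0)
AG@4: {T} ∪ {G} = {G,T} (union, +1)
AGS@4: {G,T} ∩ {G} = {G} (intersection, +0)
AGST@4: {G} ∪ {C} = {C,G} (union, +1)
AG@5: {T} ∩ {T} = {T} (intersection, +0)
AGS@5: {T} ∩ {T} = {T} (intersection, +0)
AGST@5: {T} ∪ {A} = {A,T} (union, +1)
AG@6: {G} ∩ {G} = {G} (intersection, +0)
AGS@6: {G} ∪ {C} = {C,G} (union, +1)
AGST@6: {C,G} ∪ {T} = {C,G,T} (union, +1)
per-site changes: [1, 1, 2, 1, 2, 1, 2]; total = 10

2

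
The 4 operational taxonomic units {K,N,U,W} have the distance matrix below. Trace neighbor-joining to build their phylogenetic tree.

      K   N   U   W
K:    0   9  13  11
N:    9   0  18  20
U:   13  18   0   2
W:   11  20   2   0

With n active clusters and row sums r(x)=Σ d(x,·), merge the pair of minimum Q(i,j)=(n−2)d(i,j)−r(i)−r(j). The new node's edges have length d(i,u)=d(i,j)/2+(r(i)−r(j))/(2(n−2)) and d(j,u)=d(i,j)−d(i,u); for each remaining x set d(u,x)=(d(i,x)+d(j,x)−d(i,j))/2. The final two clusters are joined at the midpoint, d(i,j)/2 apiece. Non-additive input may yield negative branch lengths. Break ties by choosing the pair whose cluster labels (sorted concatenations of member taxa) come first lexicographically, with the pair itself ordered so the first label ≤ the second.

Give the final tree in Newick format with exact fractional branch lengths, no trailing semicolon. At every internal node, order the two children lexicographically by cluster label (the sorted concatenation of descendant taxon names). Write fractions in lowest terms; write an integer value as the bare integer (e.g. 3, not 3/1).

iteration 1: select K,N (d=9, Q=-62); attach at lengths (1, 8); label the merged cluster KN
  updated: d(KN,U)=11, d(KN,W)=11
iteration 2: select KN,U (d=11, Q=-24); attach at lengths (10, 1); label the merged cluster KNU
  updated: d(KNU,W)=1
iteration 3: select KNU,W (d=1); attach at lengths (1/2, 1/2); label the merged cluster KNUW
final tree: (((K:1,N:8):10,U:1):1/2,W:1/2)
total length: 21

(((K:1,N:8):10,U:1):1/2,W:1/2)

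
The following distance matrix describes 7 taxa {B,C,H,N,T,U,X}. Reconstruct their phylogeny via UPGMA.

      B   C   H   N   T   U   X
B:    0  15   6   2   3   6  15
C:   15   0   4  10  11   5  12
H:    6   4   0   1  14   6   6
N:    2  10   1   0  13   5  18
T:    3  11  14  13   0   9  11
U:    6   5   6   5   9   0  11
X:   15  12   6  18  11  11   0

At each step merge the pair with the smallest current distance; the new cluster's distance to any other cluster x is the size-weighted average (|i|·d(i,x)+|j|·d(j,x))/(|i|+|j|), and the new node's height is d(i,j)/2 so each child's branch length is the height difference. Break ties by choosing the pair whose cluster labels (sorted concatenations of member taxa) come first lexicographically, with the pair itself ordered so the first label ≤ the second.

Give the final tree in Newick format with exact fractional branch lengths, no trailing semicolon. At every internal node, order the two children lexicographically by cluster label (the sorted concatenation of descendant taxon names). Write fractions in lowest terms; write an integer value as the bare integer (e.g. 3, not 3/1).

(((B:3/2,T:3/2):13/4,((C:5/2,U:5/2):5/8,(H:1/2,N:1/2):21/8):13/8):4/3,X:73/12)

iteration 1: select H,N (d=1); attach at lengths (1/2, 1/2); label the merged cluster HN
  updated: d(B,HN)=4, d(C,HN)=7, d(HN,T)=27/2, d(HN,U)=11/2, d(HN,X)=12
iteration 2: select B,T (d=3); attach at lengths (3/2, 3/2); label the merged cluster BT
  updated: d(BT,C)=13, d(BT,HN)=35/4, d(BT,U)=15/2, d(BT,X)=13
iteration 3: select C,U (d=5); attach at lengths (5/2, 5/2); label the merged cluster CU
  updated: d(BT,CU)=41/4, d(CU,HN)=25/4, d(CU,X)=23/2
iteration 4: select CU,HN (d=25/4); attach at lengths (5/8, 21/8); label the merged cluster CHNU
  updated: d(BT,CHNU)=19/2, d(CHNU,X)=47/4
iteration 5: select BT,CHNU (d=19/2); attach at lengths (13/4, 13/8); label the merged cluster BCHNTU
  updated: d(BCHNTU,X)=73/6
iteration 6: select BCHNTU,X (d=73/6); attach at lengths (4/3, 73/12); label the merged cluster BCHNTUX
final tree: (((B:3/2,T:3/2):13/4,((C:5/2,U:5/2):5/8,(H:1/2,N:1/2):21/8):13/8):4/3,X:73/12)
total length: 589/24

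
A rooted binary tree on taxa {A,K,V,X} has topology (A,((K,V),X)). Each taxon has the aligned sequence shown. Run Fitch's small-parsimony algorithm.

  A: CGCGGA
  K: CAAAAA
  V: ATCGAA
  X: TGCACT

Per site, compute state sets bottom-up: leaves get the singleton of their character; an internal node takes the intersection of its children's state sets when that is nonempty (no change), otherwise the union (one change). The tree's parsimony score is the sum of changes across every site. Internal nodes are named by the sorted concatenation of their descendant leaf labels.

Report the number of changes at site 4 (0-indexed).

KV@0: {C} ∪ {A} = {A,C} (union, +1)
KVX@0: {A,C} ∪ {T} = {A,C,T} (union, +1)
AKVX@0: {C} ∩ {A,C,T} = {C} (intersection, +0)
KV@1: {A} ∪ {T} = {A,T} (union, +1)
KVX@1: {A,T} ∪ {G} = {A,G,T} (union, +1)
AKVX@1: {G} ∩ {A,G,T} = {G} (intersection, +0)
KV@2: {A} ∪ {C} = {A,C} (union, +1)
KVX@2: {A,C} ∩ {C} = {C} (intersection, +0)
AKVX@2: {C} ∩ {C} = {C} (intersection, +0)
KV@3: {A} ∪ {G} = {A,G} (union, +1)
KVX@3: {A,G} ∩ {A} = {A} (intersection, +0)
AKVX@3: {G} ∪ {A} = {A,G} (union, +1)
KV@4: {A} ∩ {A} = {A} (intersection, +0)
KVX@4: {A} ∪ {C} = {A,C} (union, +1)
AKVX@4: {G} ∪ {A,C} = {A,C,G} (union, +1)
KV@5: {A} ∩ {A} = {A} (intersection, +0)
KVX@5: {A} ∪ {T} = {A,T} (union, +1)
AKVX@5: {A} ∩ {A,T} = {A} (intersection, +0)
per-site changes: [2, 2, 1, 2, 2, 1]; total = 10

2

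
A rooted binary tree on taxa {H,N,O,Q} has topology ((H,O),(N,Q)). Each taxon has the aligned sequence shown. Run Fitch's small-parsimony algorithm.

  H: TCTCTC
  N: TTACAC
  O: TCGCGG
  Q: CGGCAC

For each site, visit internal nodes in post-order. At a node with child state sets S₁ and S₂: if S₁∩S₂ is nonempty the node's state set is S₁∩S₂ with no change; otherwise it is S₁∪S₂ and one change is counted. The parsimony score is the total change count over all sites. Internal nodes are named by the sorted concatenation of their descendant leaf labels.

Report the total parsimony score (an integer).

site 0, node HO: H={T} ∩ O={T} → {T} (+0)
site 0, node NQ: N={T} ∪ Q={C} → {C,T} (+1)
site 0, node HNOQ: HO={T} ∩ NQ={C,T} → {T} (+0)
site 1, node HO: H={C} ∩ O={C} → {C} (+0)
site 1, node NQ: N={T} ∪ Q={G} → {G,T} (+1)
site 1, node HNOQ: HO={C} ∪ NQ={G,T} → {C,G,T} (+1)
site 2, node HO: H={T} ∪ O={G} → {G,T} (+1)
site 2, node NQ: N={A} ∪ Q={G} → {A,G} (+1)
site 2, node HNOQ: HO={G,T} ∩ NQ={A,G} → {G} (+0)
site 3, node HO: H={C} ∩ O={C} → {C} (+0)
site 3, node NQ: N={C} ∩ Q={C} → {C} (+0)
site 3, node HNOQ: HO={C} ∩ NQ={C} → {C} (+0)
site 4, node HO: H={T} ∪ O={G} → {G,T} (+1)
site 4, node NQ: N={A} ∩ Q={A} → {A} (+0)
site 4, node HNOQ: HO={G,T} ∪ NQ={A} → {A,G,T} (+1)
site 5, node HO: H={C} ∪ O={G} → {C,G} (+1)
site 5, node NQ: N={C} ∩ Q={C} → {C} (+0)
site 5, node HNOQ: HO={C,G} ∩ NQ={C} → {C} (+0)
per-site changes: [1, 2, 2, 0, 2, 1]; total = 8

8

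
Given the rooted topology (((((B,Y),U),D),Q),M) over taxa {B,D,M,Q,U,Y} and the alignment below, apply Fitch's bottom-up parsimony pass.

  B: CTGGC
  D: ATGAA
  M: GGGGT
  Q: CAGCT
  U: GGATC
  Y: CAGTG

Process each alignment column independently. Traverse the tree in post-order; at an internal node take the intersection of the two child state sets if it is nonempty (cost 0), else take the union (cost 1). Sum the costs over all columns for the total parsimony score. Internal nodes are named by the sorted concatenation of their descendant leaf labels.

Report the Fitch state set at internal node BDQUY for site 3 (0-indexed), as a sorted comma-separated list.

A,C,T

site 0, node BY: B={C} ∩ Y={C} → {C} (+0)
site 0, node BUY: BY={C} ∪ U={G} → {C,G} (+1)
site 0, node BDUY: BUY={C,G} ∪ D={A} → {A,C,G} (+1)
site 0, node BDQUY: BDUY={A,C,G} ∩ Q={C} → {C} (+0)
site 0, node BDMQUY: BDQUY={C} ∪ M={G} → {C,G} (+1)
site 1, node BY: B={T} ∪ Y={A} → {A,T} (+1)
site 1, node BUY: BY={A,T} ∪ U={G} → {A,G,T} (+1)
site 1, node BDUY: BUY={A,G,T} ∩ D={T} → {T} (+0)
site 1, node BDQUY: BDUY={T} ∪ Q={A} → {A,T} (+1)
site 1, node BDMQUY: BDQUY={A,T} ∪ M={G} → {A,G,T} (+1)
site 2, node BY: B={G} ∩ Y={G} → {G} (+0)
site 2, node BUY: BY={G} ∪ U={A} → {A,G} (+1)
site 2, node BDUY: BUY={A,G} ∩ D={G} → {G} (+0)
site 2, node BDQUY: BDUY={G} ∩ Q={G} → {G} (+0)
site 2, node BDMQUY: BDQUY={G} ∩ M={G} → {G} (+0)
site 3, node BY: B={G} ∪ Y={T} → {G,T} (+1)
site 3, node BUY: BY={G,T} ∩ U={T} → {T} (+0)
site 3, node BDUY: BUY={T} ∪ D={A} → {A,T} (+1)
site 3, node BDQUY: BDUY={A,T} ∪ Q={C} → {A,C,T} (+1)
site 3, node BDMQUY: BDQUY={A,C,T} ∪ M={G} → {A,C,G,T} (+1)
site 4, node BY: B={C} ∪ Y={G} → {C,G} (+1)
site 4, node BUY: BY={C,G} ∩ U={C} → {C} (+0)
site 4, node BDUY: BUY={C} ∪ D={A} → {A,C} (+1)
site 4, node BDQUY: BDUY={A,C} ∪ Q={T} → {A,C,T} (+1)
site 4, node BDMQUY: BDQUY={A,C,T} ∩ M={T} → {T} (+0)
per-site changes: [3, 4, 1, 4, 3]; total = 15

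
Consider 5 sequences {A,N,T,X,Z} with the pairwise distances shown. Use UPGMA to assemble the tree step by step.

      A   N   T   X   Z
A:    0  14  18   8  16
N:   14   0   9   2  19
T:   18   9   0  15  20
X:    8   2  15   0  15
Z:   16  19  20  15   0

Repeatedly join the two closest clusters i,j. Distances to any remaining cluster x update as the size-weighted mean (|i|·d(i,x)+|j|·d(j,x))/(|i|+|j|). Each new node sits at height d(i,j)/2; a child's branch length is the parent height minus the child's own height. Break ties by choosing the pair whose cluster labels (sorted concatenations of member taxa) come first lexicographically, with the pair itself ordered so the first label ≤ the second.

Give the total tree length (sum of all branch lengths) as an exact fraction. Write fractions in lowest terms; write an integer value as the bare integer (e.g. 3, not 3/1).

step 1: merge (N,X) at d=2; branch lengths N→1, X→1; new cluster NX
  updated: d(A,NX)=11, d(NX,T)=12, d(NX,Z)=17
step 2: merge (A,NX) at d=11; branch lengths A→11/2, NX→9/2; new cluster ANX
  updated: d(ANX,T)=14, d(ANX,Z)=50/3
step 3: merge (ANX,T) at d=14; branch lengths ANX→3/2, T→7; new cluster ANTX
  updated: d(ANTX,Z)=35/2
step 4: merge (ANTX,Z) at d=35/2; branch lengths ANTX→7/4, Z→35/4; new cluster ANTXZ
final tree: (((A:11/2,(N:1,X:1):9/2):3/2,T:7):7/4,Z:35/4)
total length: 31

31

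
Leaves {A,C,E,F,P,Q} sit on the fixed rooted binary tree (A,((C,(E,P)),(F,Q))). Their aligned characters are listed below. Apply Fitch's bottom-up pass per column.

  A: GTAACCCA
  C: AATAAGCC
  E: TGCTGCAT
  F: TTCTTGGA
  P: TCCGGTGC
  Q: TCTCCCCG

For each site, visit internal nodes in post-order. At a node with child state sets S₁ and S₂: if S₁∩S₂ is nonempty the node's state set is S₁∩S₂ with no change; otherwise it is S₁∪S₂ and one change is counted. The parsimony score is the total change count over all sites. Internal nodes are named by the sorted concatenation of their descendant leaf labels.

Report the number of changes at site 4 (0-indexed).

3

EP@0: {T} ∩ {T} = {T} (intersection, +0)
CEP@0: {A} ∪ {T} = {A,T} (union, +1)
FQ@0: {T} ∩ {T} = {T} (intersection, +0)
CEFPQ@0: {A,T} ∩ {T} = {T} (intersection, +0)
ACEFPQ@0: {G} ∪ {T} = {G,T} (union, +1)
EP@1: {G} ∪ {C} = {C,G} (union, +1)
CEP@1: {A} ∪ {C,G} = {A,C,G} (union, +1)
FQ@1: {T} ∪ {C} = {C,T} (union, +1)
CEFPQ@1: {A,C,G} ∩ {C,T} = {C} (intersection, +0)
ACEFPQ@1: {T} ∪ {C} = {C,T} (union, +1)
EP@2: {C} ∩ {C} = {C} (intersection, +0)
CEP@2: {T} ∪ {C} = {C,T} (union, +1)
FQ@2: {C} ∪ {T} = {C,T} (union, +1)
CEFPQ@2: {C,T} ∩ {C,T} = {C,T} (intersection, +0)
ACEFPQ@2: {A} ∪ {C,T} = {A,C,T} (union, +1)
EP@3: {T} ∪ {G} = {G,T} (union, +1)
CEP@3: {A} ∪ {G,T} = {A,G,T} (union, +1)
FQ@3: {T} ∪ {C} = {C,T} (union, +1)
CEFPQ@3: {A,G,T} ∩ {C,T} = {T} (intersection, +0)
ACEFPQ@3: {A} ∪ {T} = {A,T} (union, +1)
EP@4: {G} ∩ {G} = {G} (intersection, +0)
CEP@4: {A} ∪ {G} = {A,G} (union, +1)
FQ@4: {T} ∪ {C} = {C,T} (union, +1)
CEFPQ@4: {A,G} ∪ {C,T} = {A,C,G,T} (union, +1)
ACEFPQ@4: {C} ∩ {A,C,G,T} = {C} (intersection, +0)
EP@5: {C} ∪ {T} = {C,T} (union, +1)
CEP@5: {G} ∪ {C,T} = {C,G,T} (union, +1)
FQ@5: {G} ∪ {C} = {C,G} (union, +1)
CEFPQ@5: {C,G,T} ∩ {C,G} = {C,G} (intersection, +0)
ACEFPQ@5: {C} ∩ {C,G} = {C} (intersection, +0)
EP@6: {A} ∪ {G} = {A,G} (union, +1)
CEP@6: {C} ∪ {A,G} = {A,C,G} (union, +1)
FQ@6: {G} ∪ {C} = {C,G} (union, +1)
CEFPQ@6: {A,C,G} ∩ {C,G} = {C,G} (intersection, +0)
ACEFPQ@6: {C} ∩ {C,G} = {C} (intersection, +0)
EP@7: {T} ∪ {C} = {C,T} (union, +1)
CEP@7: {C} ∩ {C,T} = {C} (intersection, +0)
FQ@7: {A} ∪ {G} = {A,G} (union, +1)
CEFPQ@7: {C} ∪ {A,G} = {A,C,G} (union, +1)
ACEFPQ@7: {A} ∩ {A,C,G} = {A} (intersection, +0)
per-site changes: [2, 4, 3, 4, 3, 3, 3, 3]; total = 25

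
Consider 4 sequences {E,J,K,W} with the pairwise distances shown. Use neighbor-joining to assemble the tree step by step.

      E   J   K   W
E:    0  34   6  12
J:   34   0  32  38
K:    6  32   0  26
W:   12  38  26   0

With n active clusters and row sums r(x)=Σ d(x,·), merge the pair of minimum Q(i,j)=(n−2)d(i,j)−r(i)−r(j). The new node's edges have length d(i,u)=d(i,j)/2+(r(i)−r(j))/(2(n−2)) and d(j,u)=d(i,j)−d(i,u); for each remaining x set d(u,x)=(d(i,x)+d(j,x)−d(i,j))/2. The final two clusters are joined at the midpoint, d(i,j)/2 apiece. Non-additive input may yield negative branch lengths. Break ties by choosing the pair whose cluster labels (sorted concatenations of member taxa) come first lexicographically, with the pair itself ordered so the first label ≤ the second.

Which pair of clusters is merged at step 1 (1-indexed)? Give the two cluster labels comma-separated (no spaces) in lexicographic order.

E,K

step 1: merge (E,K) at d=6, Q=-104; branch lengths E→0, K→6; new cluster EK
  updated: d(EK,J)=30, d(EK,W)=16
step 2: merge (EK,J) at d=30, Q=-84; branch lengths EK→4, J→26; new cluster EJK
  updated: d(EJK,W)=12
step 3: merge (EJK,W) at d=12; branch lengths EJK→6, W→6; new cluster EJKW
final tree: (((E:0,K:6):4,J:26):6,W:6)
total length: 48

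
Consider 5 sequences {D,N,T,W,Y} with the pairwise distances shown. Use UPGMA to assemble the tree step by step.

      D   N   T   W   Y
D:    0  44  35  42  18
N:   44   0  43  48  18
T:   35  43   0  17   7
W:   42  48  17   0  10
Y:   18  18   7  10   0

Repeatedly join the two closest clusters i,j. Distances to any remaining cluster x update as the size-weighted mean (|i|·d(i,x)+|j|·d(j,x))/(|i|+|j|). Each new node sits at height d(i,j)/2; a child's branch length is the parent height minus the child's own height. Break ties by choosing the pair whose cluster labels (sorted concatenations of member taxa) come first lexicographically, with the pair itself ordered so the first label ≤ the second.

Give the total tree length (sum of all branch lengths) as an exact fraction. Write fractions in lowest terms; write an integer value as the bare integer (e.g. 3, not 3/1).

iteration 1: select T,Y (d=7); attach at lengths (7/2, 7/2); label the merged cluster TY
  updated: d(D,TY)=53/2, d(N,TY)=61/2, d(TY,W)=27/2
iteration 2: select TY,W (d=27/2); attach at lengths (13/4, 27/4); label the merged cluster TWY
  updated: d(D,TWY)=95/3, d(N,TWY)=109/3
iteration 3: select D,TWY (d=95/3); attach at lengths (95/6, 109/12); label the merged cluster DTWY
  updated: d(DTWY,N)=153/4
iteration 4: select DTWY,N (d=153/4); attach at lengths (79/24, 153/8); label the merged cluster DNTWY
final tree: ((D:95/6,((T:7/2,Y:7/2):13/4,W:27/4):109/12):79/24,N:153/8)
total length: 193/3

193/3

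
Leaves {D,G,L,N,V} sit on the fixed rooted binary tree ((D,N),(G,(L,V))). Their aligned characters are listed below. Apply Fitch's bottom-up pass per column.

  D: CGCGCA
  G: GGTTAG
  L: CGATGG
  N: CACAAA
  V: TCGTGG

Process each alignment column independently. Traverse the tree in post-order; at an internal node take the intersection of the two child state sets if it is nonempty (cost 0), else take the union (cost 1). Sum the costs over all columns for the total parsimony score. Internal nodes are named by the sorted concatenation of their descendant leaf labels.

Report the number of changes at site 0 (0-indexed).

2

DN@0: {C} ∩ {C} = {C} (intersection, +0)
LV@0: {C} ∪ {T} = {C,T} (union, +1)
GLV@0: {G} ∪ {C,T} = {C,G,T} (union, +1)
DGLNV@0: {C} ∩ {C,G,T} = {C} (intersection, +0)
DN@1: {G} ∪ {A} = {A,G} (union, +1)
LV@1: {G} ∪ {C} = {C,G} (union, +1)
GLV@1: {G} ∩ {C,G} = {G} (intersection, +0)
DGLNV@1: {A,G} ∩ {G} = {G} (intersection, +0)
DN@2: {C} ∩ {C} = {C} (intersection, +0)
LV@2: {A} ∪ {G} = {A,G} (union, +1)
GLV@2: {T} ∪ {A,G} = {A,G,T} (union, +1)
DGLNV@2: {C} ∪ {A,G,T} = {A,C,G,T} (union, +1)
DN@3: {G} ∪ {A} = {A,G} (union, +1)
LV@3: {T} ∩ {T} = {T} (intersection, +0)
GLV@3: {T} ∩ {T} = {T} (intersection, +0)
DGLNV@3: {A,G} ∪ {T} = {A,G,T} (union, +1)
DN@4: {C} ∪ {A} = {A,C} (union, +1)
LV@4: {G} ∩ {G} = {G} (intersection, +0)
GLV@4: {A} ∪ {G} = {A,G} (union, +1)
DGLNV@4: {A,C} ∩ {A,G} = {A} (intersection, +0)
DN@5: {A} ∩ {A} = {A} (intersection, +0)
LV@5: {G} ∩ {G} = {G} (intersection, +0)
GLV@5: {G} ∩ {G} = {G} (intersection, +0)
DGLNV@5: {A} ∪ {G} = {A,G} (union, +1)
per-site changes: [2, 2, 3, 2, 2, 1]; total = 12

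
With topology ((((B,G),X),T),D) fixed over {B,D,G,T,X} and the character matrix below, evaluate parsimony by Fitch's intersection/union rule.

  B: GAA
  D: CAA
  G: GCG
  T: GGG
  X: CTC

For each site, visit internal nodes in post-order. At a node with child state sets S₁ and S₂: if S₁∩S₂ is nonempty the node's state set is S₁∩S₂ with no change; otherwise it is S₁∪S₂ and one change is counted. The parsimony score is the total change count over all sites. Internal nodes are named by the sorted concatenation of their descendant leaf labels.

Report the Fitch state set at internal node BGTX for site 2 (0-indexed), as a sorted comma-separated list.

BG@0: {G} ∩ {G} = {G} (intersection, +0)
BGX@0: {G} ∪ {C} = {C,G} (union, +1)
BGTX@0: {C,G} ∩ {G} = {G} (intersection, +0)
BDGTX@0: {G} ∪ {C} = {C,G} (union, +1)
BG@1: {A} ∪ {C} = {A,C} (union, +1)
BGX@1: {A,C} ∪ {T} = {A,C,T} (union, +1)
BGTX@1: {A,C,T} ∪ {G} = {A,C,G,T} (union, +1)
BDGTX@1: {A,C,G,T} ∩ {A} = {A} (intersection, +0)
BG@2: {A} ∪ {G} = {A,G} (union, +1)
BGX@2: {A,G} ∪ {C} = {A,C,G} (union, +1)
BGTX@2: {A,C,G} ∩ {G} = {G} (intersection, +0)
BDGTX@2: {G} ∪ {A} = {A,G} (union, +1)
per-site changes: [2, 3, 3]; total = 8

G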